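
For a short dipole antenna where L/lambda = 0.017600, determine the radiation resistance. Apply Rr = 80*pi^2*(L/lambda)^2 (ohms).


Rr = 80 * pi^2 * (0.017600)^2 = 80 * 9.869604 * 3.097600e-04 = 0.2446 ohm

0.2446 ohm


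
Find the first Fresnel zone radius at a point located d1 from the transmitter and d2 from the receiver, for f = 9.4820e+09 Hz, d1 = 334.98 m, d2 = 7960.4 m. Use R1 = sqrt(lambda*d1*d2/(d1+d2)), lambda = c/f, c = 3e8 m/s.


lambda = c / f = 3.0000e+08 / 9.4820e+09 = 0.03163889 m
R1 = sqrt(0.03163889 * 334.98 * 7960.4 / (334.98 + 7960.4)) = 3.189 m

3.189 m


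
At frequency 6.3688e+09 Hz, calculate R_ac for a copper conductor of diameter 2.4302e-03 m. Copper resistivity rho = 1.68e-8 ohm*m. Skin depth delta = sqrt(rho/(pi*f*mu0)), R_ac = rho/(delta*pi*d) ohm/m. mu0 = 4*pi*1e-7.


delta = sqrt(1.68e-8 / (pi * 6.3688e+09 * 4*pi*1e-7)) = 8.174213e-07 m
R_ac = 1.68e-8 / (8.174213e-07 * pi * 2.4302e-03) = 2.692 ohm/m

2.692 ohm/m


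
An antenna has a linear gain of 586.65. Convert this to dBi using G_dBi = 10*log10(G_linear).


G_dBi = 10 * log10(586.65) = 27.68 dBi

27.68 dBi


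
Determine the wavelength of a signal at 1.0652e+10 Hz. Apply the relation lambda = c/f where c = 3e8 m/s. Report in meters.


lambda = c / f = 3.0000e+08 / 1.0652e+10 = 0.02816 m

0.02816 m


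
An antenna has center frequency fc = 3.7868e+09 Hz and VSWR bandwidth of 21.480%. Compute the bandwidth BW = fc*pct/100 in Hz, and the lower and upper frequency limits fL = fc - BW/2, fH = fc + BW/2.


BW = 3.7868e+09 * 21.480/100 = 8.134046e+08 Hz
fL = 3.7868e+09 - 8.134046e+08/2 = 3.380e+09 Hz
fH = 3.7868e+09 + 8.134046e+08/2 = 4.194e+09 Hz

BW=8.134e+08 Hz, fL=3.380e+09 Hz, fH=4.194e+09 Hz


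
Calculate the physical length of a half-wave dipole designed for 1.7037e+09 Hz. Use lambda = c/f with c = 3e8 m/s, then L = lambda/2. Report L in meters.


lambda = c / f = 3.0000e+08 / 1.7037e+09 = 0.1760873 m
L = lambda / 2 = 0.1760873 / 2 = 0.08804 m

0.08804 m


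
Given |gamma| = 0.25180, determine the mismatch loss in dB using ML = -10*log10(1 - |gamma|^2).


ML = -10 * log10(1 - 0.25180^2) = -10 * log10(0.93659676) = 0.2845 dB

0.2845 dB


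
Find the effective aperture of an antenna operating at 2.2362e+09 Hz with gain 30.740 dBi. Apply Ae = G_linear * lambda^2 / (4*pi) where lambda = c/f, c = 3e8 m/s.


lambda = c / f = 3.0000e+08 / 2.2362e+09 = 0.1341562 m
G_linear = 10^(30.740/10) = 1185.769
Ae = G_linear * lambda^2 / (4*pi) = 1185.769 * 0.1341562^2 / (4*pi) = 1.698 m^2

1.698 m^2


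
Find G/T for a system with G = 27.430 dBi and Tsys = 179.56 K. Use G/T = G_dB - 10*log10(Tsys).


G/T = 27.430 - 10*log10(179.56) = 27.430 - 22.54210 = 4.888 dB/K

4.888 dB/K


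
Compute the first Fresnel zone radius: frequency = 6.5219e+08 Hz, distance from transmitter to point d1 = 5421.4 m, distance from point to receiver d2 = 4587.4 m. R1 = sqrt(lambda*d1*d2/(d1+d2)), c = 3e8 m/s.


lambda = c / f = 3.0000e+08 / 6.5219e+08 = 0.4599887 m
R1 = sqrt(0.4599887 * 5421.4 * 4587.4 / (5421.4 + 4587.4)) = 33.81 m

33.81 m


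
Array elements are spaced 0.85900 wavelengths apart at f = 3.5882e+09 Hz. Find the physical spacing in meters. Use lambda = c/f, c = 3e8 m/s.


lambda = c / f = 3.0000e+08 / 3.5882e+09 = 0.08360738 m
d = 0.85900 * 0.08360738 = 0.07182 m

0.07182 m


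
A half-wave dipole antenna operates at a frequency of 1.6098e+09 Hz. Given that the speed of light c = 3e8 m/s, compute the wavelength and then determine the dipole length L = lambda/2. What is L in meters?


lambda = c / f = 3.0000e+08 / 1.6098e+09 = 0.1863586 m
L = lambda / 2 = 0.1863586 / 2 = 0.09318 m

0.09318 m


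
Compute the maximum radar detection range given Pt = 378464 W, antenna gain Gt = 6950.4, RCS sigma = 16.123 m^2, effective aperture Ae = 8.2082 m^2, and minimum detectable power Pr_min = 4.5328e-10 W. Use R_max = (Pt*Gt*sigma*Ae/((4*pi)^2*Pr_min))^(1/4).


R^4 = 378464*6950.4*16.123*8.2082 / ((4*pi)^2 * 4.5328e-10) = 4.863421e+18
R_max = 4.863421e+18^0.25 = 46961 m

46961 m


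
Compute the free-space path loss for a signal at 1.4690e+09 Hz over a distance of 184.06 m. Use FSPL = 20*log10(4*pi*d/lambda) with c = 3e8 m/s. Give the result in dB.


lambda = c / f = 3.0000e+08 / 1.4690e+09 = 0.2042206 m
FSPL = 20 * log10(4*pi*184.06/0.2042206) = 81.08 dB

81.08 dB


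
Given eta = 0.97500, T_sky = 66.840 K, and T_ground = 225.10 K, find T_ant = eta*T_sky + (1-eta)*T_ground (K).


T_ant = 0.97500 * 66.840 + (1 - 0.97500) * 225.10 = 70.80 K

70.80 K


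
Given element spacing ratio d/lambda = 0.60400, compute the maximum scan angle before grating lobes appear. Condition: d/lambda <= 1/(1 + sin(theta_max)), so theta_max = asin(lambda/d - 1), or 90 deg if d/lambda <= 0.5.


lambda/d - 1 = 1/0.60400 - 1 = 0.6556291
theta_max = asin(0.6556291) = 40.97 deg

40.97 deg


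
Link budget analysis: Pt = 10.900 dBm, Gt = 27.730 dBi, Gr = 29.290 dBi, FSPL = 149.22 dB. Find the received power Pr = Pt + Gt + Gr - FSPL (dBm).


Pr = 10.900 + 27.730 + 29.290 - 149.22 = -81.30 dBm

-81.30 dBm


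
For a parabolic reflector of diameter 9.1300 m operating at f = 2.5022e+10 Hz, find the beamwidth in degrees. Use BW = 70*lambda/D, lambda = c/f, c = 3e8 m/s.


lambda = c / f = 3.0000e+08 / 2.5022e+10 = 0.01198945 m
BW = 70 * 0.01198945 / 9.1300 = 0.09192 deg

0.09192 deg


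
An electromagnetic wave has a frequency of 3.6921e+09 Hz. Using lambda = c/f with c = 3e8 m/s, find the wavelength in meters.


lambda = c / f = 3.0000e+08 / 3.6921e+09 = 0.08125 m

0.08125 m


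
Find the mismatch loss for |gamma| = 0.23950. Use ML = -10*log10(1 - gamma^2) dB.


ML = -10 * log10(1 - 0.23950^2) = -10 * log10(0.94263975) = 0.2565 dB

0.2565 dB


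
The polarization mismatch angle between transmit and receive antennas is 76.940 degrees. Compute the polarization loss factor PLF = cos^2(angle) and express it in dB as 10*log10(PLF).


PLF_linear = cos^2(76.940 deg) = 0.05106302
PLF_dB = 10 * log10(0.05106302) = -12.92 dB

-12.92 dB


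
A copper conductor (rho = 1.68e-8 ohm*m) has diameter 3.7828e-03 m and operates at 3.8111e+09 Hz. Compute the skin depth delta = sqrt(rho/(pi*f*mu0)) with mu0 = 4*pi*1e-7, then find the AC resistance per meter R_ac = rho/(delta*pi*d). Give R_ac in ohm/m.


delta = sqrt(1.68e-8 / (pi * 3.8111e+09 * 4*pi*1e-7)) = 1.056695e-06 m
R_ac = 1.68e-8 / (1.056695e-06 * pi * 3.7828e-03) = 1.338 ohm/m

1.338 ohm/m


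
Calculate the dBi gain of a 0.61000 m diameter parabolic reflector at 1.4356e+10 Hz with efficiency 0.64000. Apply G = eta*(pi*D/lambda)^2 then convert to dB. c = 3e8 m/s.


lambda = c / f = 3.0000e+08 / 1.4356e+10 = 0.02089719 m
G_linear = 0.64000 * (pi * 0.61000 / 0.02089719)^2 = 5382.247
G_dBi = 10 * log10(5382.247) = 37.31 dBi

37.31 dBi


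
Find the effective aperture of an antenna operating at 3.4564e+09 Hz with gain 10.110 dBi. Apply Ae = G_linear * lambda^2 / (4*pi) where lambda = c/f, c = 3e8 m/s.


lambda = c / f = 3.0000e+08 / 3.4564e+09 = 0.08679551 m
G_linear = 10^(10.110/10) = 10.25652
Ae = G_linear * lambda^2 / (4*pi) = 10.25652 * 0.08679551^2 / (4*pi) = 6.149e-03 m^2

6.149e-03 m^2


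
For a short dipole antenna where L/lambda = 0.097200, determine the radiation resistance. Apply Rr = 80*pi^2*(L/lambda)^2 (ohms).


Rr = 80 * pi^2 * (0.097200)^2 = 80 * 9.869604 * 9.447840e-03 = 7.460 ohm

7.460 ohm


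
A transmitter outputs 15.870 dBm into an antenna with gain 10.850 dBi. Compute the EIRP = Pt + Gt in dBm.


EIRP = Pt + Gt = 15.870 + 10.850 = 26.72 dBm

26.72 dBm


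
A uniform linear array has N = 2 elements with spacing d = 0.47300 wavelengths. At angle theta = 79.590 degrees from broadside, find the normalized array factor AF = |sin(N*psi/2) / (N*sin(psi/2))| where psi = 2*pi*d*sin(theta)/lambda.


psi = 2*pi*0.47300*sin(79.590 deg) = 2.923028 rad
AF = |sin(2*2.923028/2) / (2*sin(2.923028/2))| = 0.1091

0.1091


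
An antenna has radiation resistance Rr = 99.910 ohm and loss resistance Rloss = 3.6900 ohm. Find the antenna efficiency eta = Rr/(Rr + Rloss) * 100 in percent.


eta = 99.910 / (99.910 + 3.6900) * 100 = 96.44%

96.44%


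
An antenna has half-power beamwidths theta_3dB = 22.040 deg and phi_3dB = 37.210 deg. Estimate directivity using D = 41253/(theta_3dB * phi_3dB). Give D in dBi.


D_linear = 41253 / (22.040 * 37.210) = 50.30189
D_dBi = 10 * log10(50.30189) = 17.02 dBi

17.02 dBi


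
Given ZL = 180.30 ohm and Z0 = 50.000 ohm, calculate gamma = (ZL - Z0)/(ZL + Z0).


gamma = (180.30 - 50.000) / (180.30 + 50.000) = 0.5658

0.5658


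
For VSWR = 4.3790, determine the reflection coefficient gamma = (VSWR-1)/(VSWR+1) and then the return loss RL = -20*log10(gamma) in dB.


gamma = (4.3790 - 1) / (4.3790 + 1) = 0.6281837
RL = -20 * log10(0.6281837) = 4.038 dB

4.038 dB


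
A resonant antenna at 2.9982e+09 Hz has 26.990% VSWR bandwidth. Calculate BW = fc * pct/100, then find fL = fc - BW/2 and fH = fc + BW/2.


BW = 2.9982e+09 * 26.990/100 = 8.092142e+08 Hz
fL = 2.9982e+09 - 8.092142e+08/2 = 2.594e+09 Hz
fH = 2.9982e+09 + 8.092142e+08/2 = 3.403e+09 Hz

BW=8.092e+08 Hz, fL=2.594e+09 Hz, fH=3.403e+09 Hz


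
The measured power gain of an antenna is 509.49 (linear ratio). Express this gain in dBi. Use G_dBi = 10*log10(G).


G_dBi = 10 * log10(509.49) = 27.07 dBi

27.07 dBi


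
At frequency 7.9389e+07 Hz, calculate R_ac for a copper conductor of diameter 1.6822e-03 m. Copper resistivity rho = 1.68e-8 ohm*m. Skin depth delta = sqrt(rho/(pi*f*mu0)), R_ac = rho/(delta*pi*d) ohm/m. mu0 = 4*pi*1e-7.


delta = sqrt(1.68e-8 / (pi * 7.9389e+07 * 4*pi*1e-7)) = 7.321408e-06 m
R_ac = 1.68e-8 / (7.321408e-06 * pi * 1.6822e-03) = 0.4342 ohm/m

0.4342 ohm/m


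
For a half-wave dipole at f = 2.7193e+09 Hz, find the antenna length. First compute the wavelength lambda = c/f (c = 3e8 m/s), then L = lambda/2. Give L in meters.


lambda = c / f = 3.0000e+08 / 2.7193e+09 = 0.1103225 m
L = lambda / 2 = 0.1103225 / 2 = 0.05516 m

0.05516 m


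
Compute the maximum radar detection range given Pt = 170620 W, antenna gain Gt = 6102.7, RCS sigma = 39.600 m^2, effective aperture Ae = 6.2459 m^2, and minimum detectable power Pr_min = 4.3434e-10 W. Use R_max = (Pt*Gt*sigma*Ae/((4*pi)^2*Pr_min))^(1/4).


R^4 = 170620*6102.7*39.600*6.2459 / ((4*pi)^2 * 4.3434e-10) = 3.754850e+18
R_max = 3.754850e+18^0.25 = 44020 m

44020 m


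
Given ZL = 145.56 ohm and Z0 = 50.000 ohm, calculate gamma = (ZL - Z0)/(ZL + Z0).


gamma = (145.56 - 50.000) / (145.56 + 50.000) = 0.4886

0.4886


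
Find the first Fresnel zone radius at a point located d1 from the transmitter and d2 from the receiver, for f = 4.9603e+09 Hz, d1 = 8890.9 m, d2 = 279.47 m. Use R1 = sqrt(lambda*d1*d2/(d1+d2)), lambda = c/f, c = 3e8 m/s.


lambda = c / f = 3.0000e+08 / 4.9603e+09 = 0.06048021 m
R1 = sqrt(0.06048021 * 8890.9 * 279.47 / (8890.9 + 279.47)) = 4.048 m

4.048 m


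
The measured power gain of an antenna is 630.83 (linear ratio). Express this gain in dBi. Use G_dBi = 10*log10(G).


G_dBi = 10 * log10(630.83) = 28.00 dBi

28.00 dBi


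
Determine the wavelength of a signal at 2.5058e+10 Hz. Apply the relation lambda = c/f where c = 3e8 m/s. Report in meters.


lambda = c / f = 3.0000e+08 / 2.5058e+10 = 0.01197 m

0.01197 m


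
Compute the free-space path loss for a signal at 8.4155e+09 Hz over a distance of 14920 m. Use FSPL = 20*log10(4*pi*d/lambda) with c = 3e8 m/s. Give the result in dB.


lambda = c / f = 3.0000e+08 / 8.4155e+09 = 0.03564851 m
FSPL = 20 * log10(4*pi*14920/0.03564851) = 134.4 dB

134.4 dB


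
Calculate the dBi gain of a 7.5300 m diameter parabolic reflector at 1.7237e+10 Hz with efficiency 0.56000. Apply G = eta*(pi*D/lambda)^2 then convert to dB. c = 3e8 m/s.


lambda = c / f = 3.0000e+08 / 1.7237e+10 = 0.01740442 m
G_linear = 0.56000 * (pi * 7.5300 / 0.01740442)^2 = 1.034567e+06
G_dBi = 10 * log10(1.034567e+06) = 60.15 dBi

60.15 dBi


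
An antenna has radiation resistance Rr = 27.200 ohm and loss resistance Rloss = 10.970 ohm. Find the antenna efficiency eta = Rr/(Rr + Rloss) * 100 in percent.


eta = 27.200 / (27.200 + 10.970) * 100 = 71.26%

71.26%


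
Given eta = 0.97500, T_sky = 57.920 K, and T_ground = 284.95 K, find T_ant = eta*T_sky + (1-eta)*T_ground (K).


T_ant = 0.97500 * 57.920 + (1 - 0.97500) * 284.95 = 63.60 K

63.60 K


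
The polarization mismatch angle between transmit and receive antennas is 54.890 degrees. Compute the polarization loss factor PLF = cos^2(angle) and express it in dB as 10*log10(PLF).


PLF_linear = cos^2(54.890 deg) = 0.3307953
PLF_dB = 10 * log10(0.3307953) = -4.804 dB

-4.804 dB


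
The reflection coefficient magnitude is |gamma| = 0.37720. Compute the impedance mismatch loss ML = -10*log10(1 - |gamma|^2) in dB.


ML = -10 * log10(1 - 0.37720^2) = -10 * log10(0.85772016) = 0.6665 dB

0.6665 dB


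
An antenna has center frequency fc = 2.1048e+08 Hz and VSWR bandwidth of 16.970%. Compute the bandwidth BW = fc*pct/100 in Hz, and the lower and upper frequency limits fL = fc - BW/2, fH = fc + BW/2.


BW = 2.1048e+08 * 16.970/100 = 3.571846e+07 Hz
fL = 2.1048e+08 - 3.571846e+07/2 = 1.926e+08 Hz
fH = 2.1048e+08 + 3.571846e+07/2 = 2.283e+08 Hz

BW=3.572e+07 Hz, fL=1.926e+08 Hz, fH=2.283e+08 Hz


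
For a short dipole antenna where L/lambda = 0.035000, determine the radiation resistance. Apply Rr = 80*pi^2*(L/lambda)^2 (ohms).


Rr = 80 * pi^2 * (0.035000)^2 = 80 * 9.869604 * 1.225000e-03 = 0.9672 ohm

0.9672 ohm


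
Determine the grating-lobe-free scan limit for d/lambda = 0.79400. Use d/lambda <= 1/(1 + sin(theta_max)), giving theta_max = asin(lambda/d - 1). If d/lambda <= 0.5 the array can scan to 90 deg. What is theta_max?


lambda/d - 1 = 1/0.79400 - 1 = 0.2594458
theta_max = asin(0.2594458) = 15.04 deg

15.04 deg


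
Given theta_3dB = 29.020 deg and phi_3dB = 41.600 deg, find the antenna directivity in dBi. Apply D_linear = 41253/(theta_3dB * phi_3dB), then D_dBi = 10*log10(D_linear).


D_linear = 41253 / (29.020 * 41.600) = 34.17156
D_dBi = 10 * log10(34.17156) = 15.34 dBi

15.34 dBi


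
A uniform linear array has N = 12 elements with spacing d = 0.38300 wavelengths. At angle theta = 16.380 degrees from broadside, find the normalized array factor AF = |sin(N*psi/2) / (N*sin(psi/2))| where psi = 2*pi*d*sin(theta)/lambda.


psi = 2*pi*0.38300*sin(16.380 deg) = 0.6786375 rad
AF = |sin(12*0.6786375/2) / (12*sin(0.6786375/2))| = 0.2007

0.2007


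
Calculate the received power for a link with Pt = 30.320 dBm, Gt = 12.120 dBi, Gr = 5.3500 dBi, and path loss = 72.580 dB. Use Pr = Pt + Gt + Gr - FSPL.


Pr = 30.320 + 12.120 + 5.3500 - 72.580 = -24.79 dBm

-24.79 dBm


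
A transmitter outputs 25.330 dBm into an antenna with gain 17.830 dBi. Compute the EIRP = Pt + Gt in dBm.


EIRP = Pt + Gt = 25.330 + 17.830 = 43.16 dBm

43.16 dBm


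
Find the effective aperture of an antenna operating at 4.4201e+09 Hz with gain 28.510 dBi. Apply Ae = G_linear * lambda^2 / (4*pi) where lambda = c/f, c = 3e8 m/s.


lambda = c / f = 3.0000e+08 / 4.4201e+09 = 0.06787177 m
G_linear = 10^(28.510/10) = 709.5778
Ae = G_linear * lambda^2 / (4*pi) = 709.5778 * 0.06787177^2 / (4*pi) = 0.2601 m^2

0.2601 m^2


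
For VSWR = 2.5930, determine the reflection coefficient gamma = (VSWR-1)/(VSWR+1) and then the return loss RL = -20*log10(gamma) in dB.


gamma = (2.5930 - 1) / (2.5930 + 1) = 0.4433621
RL = -20 * log10(0.4433621) = 7.065 dB

7.065 dB


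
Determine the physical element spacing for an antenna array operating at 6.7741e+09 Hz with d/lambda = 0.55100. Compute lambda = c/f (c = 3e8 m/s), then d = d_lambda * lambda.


lambda = c / f = 3.0000e+08 / 6.7741e+09 = 0.04428633 m
d = 0.55100 * 0.04428633 = 0.02440 m

0.02440 m


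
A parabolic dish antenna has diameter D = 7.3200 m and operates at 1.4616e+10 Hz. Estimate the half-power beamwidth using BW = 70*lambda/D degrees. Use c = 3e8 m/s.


lambda = c / f = 3.0000e+08 / 1.4616e+10 = 0.02052545 m
BW = 70 * 0.02052545 / 7.3200 = 0.1963 deg

0.1963 deg


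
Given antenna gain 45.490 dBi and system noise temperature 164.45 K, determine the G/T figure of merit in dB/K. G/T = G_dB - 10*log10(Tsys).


G/T = 45.490 - 10*log10(164.45) = 45.490 - 22.16034 = 23.33 dB/K

23.33 dB/K


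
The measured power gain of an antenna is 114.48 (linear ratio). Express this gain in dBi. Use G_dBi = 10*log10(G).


G_dBi = 10 * log10(114.48) = 20.59 dBi

20.59 dBi


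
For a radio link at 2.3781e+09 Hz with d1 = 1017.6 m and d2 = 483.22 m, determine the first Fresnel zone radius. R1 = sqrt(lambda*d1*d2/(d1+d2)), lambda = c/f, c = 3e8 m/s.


lambda = c / f = 3.0000e+08 / 2.3781e+09 = 0.1261511 m
R1 = sqrt(0.1261511 * 1017.6 * 483.22 / (1017.6 + 483.22)) = 6.429 m

6.429 m


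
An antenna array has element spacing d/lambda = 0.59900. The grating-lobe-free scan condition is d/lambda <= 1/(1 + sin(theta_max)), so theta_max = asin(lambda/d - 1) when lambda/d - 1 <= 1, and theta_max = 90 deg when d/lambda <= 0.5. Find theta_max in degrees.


lambda/d - 1 = 1/0.59900 - 1 = 0.6694491
theta_max = asin(0.6694491) = 42.02 deg

42.02 deg


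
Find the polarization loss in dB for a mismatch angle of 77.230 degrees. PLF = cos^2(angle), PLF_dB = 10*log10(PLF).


PLF_linear = cos^2(77.230 deg) = 0.04885774
PLF_dB = 10 * log10(0.04885774) = -13.11 dB

-13.11 dB


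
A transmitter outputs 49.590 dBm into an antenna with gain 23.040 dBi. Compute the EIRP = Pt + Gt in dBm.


EIRP = Pt + Gt = 49.590 + 23.040 = 72.63 dBm

72.63 dBm


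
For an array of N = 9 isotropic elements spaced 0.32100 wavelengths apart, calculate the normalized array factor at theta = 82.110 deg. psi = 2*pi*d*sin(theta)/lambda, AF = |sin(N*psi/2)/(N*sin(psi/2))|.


psi = 2*pi*0.32100*sin(82.110 deg) = 1.997809 rad
AF = |sin(9*1.997809/2) / (9*sin(1.997809/2))| = 0.05564

0.05564


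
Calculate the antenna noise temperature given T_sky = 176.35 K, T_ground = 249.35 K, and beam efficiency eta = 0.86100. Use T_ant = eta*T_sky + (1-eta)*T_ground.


T_ant = 0.86100 * 176.35 + (1 - 0.86100) * 249.35 = 186.5 K

186.5 K


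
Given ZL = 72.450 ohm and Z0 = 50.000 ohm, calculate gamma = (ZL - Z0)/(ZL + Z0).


gamma = (72.450 - 50.000) / (72.450 + 50.000) = 0.1833

0.1833


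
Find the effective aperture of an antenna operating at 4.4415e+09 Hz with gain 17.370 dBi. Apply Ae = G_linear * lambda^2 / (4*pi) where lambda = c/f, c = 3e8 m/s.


lambda = c / f = 3.0000e+08 / 4.4415e+09 = 0.06754475 m
G_linear = 10^(17.370/10) = 54.57579
Ae = G_linear * lambda^2 / (4*pi) = 54.57579 * 0.06754475^2 / (4*pi) = 0.01981 m^2

0.01981 m^2


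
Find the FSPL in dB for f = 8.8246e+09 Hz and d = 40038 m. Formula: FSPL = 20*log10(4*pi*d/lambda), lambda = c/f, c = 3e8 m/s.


lambda = c / f = 3.0000e+08 / 8.8246e+09 = 0.03399588 m
FSPL = 20 * log10(4*pi*40038/0.03399588) = 143.4 dB

143.4 dB


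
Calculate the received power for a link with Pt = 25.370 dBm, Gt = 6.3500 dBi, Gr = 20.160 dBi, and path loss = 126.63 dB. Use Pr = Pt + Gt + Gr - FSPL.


Pr = 25.370 + 6.3500 + 20.160 - 126.63 = -74.75 dBm

-74.75 dBm


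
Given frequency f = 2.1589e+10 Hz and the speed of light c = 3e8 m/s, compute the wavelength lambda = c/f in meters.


lambda = c / f = 3.0000e+08 / 2.1589e+10 = 0.01390 m

0.01390 m


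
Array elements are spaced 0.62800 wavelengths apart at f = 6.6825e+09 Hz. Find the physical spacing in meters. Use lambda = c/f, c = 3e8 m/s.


lambda = c / f = 3.0000e+08 / 6.6825e+09 = 0.04489338 m
d = 0.62800 * 0.04489338 = 0.02819 m

0.02819 m


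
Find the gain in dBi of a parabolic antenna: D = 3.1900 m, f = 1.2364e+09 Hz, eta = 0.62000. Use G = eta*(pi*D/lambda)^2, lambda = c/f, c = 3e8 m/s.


lambda = c / f = 3.0000e+08 / 1.2364e+09 = 0.2426399 m
G_linear = 0.62000 * (pi * 3.1900 / 0.2426399)^2 = 1057.666
G_dBi = 10 * log10(1057.666) = 30.24 dBi

30.24 dBi


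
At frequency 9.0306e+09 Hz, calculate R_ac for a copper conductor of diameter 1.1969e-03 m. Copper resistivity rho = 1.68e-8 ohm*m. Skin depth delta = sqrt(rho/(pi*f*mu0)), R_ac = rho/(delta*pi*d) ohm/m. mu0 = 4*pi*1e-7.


delta = sqrt(1.68e-8 / (pi * 9.0306e+09 * 4*pi*1e-7)) = 6.864619e-07 m
R_ac = 1.68e-8 / (6.864619e-07 * pi * 1.1969e-03) = 6.509 ohm/m

6.509 ohm/m


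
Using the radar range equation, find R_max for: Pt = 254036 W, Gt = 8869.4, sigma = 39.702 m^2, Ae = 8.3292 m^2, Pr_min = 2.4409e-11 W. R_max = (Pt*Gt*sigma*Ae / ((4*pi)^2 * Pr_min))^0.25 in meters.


R^4 = 254036*8869.4*39.702*8.3292 / ((4*pi)^2 * 2.4409e-11) = 1.933016e+20
R_max = 1.933016e+20^0.25 = 117912 m

117912 m


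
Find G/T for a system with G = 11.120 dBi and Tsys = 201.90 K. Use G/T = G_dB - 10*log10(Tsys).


G/T = 11.120 - 10*log10(201.90) = 11.120 - 23.05136 = -11.93 dB/K

-11.93 dB/K


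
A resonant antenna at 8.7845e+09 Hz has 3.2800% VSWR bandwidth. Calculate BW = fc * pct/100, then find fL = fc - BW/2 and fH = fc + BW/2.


BW = 8.7845e+09 * 3.2800/100 = 2.881316e+08 Hz
fL = 8.7845e+09 - 2.881316e+08/2 = 8.640e+09 Hz
fH = 8.7845e+09 + 2.881316e+08/2 = 8.929e+09 Hz

BW=2.881e+08 Hz, fL=8.640e+09 Hz, fH=8.929e+09 Hz


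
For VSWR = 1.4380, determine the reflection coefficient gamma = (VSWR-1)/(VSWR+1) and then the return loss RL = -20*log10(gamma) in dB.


gamma = (1.4380 - 1) / (1.4380 + 1) = 0.1796555
RL = -20 * log10(0.1796555) = 14.91 dB

14.91 dB


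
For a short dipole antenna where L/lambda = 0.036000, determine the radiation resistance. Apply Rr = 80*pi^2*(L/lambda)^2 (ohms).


Rr = 80 * pi^2 * (0.036000)^2 = 80 * 9.869604 * 1.296000e-03 = 1.023 ohm

1.023 ohm


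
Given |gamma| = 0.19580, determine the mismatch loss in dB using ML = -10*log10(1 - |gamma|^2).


ML = -10 * log10(1 - 0.19580^2) = -10 * log10(0.96166236) = 0.1698 dB

0.1698 dB


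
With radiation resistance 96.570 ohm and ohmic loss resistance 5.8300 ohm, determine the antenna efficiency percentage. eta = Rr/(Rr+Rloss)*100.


eta = 96.570 / (96.570 + 5.8300) * 100 = 94.31%

94.31%


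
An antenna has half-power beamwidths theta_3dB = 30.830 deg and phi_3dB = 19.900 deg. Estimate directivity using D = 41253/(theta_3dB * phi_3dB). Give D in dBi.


D_linear = 41253 / (30.830 * 19.900) = 67.24019
D_dBi = 10 * log10(67.24019) = 18.28 dBi

18.28 dBi


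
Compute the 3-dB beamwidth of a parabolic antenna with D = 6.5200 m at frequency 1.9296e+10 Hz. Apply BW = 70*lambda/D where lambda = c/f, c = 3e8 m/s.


lambda = c / f = 3.0000e+08 / 1.9296e+10 = 0.01554726 m
BW = 70 * 0.01554726 / 6.5200 = 0.1669 deg

0.1669 deg


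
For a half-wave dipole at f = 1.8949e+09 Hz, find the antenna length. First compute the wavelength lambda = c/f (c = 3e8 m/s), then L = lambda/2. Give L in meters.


lambda = c / f = 3.0000e+08 / 1.8949e+09 = 0.1583197 m
L = lambda / 2 = 0.1583197 / 2 = 0.07916 m

0.07916 m


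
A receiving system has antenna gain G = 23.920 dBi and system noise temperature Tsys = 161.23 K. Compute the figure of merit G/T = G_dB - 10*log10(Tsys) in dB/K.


G/T = 23.920 - 10*log10(161.23) = 23.920 - 22.07446 = 1.846 dB/K

1.846 dB/K


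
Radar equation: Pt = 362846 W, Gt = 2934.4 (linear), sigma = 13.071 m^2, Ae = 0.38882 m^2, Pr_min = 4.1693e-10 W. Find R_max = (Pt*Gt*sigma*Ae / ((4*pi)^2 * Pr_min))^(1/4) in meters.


R^4 = 362846*2934.4*13.071*0.38882 / ((4*pi)^2 * 4.1693e-10) = 8.218947e+16
R_max = 8.218947e+16^0.25 = 16932 m

16932 m


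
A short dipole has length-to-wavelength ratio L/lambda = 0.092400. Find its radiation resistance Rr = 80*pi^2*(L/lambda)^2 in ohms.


Rr = 80 * pi^2 * (0.092400)^2 = 80 * 9.869604 * 8.537760e-03 = 6.741 ohm

6.741 ohm


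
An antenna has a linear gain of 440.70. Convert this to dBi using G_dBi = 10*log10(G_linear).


G_dBi = 10 * log10(440.70) = 26.44 dBi

26.44 dBi


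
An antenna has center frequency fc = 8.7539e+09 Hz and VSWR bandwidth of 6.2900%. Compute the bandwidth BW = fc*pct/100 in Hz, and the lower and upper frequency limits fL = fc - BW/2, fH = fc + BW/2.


BW = 8.7539e+09 * 6.2900/100 = 5.506203e+08 Hz
fL = 8.7539e+09 - 5.506203e+08/2 = 8.479e+09 Hz
fH = 8.7539e+09 + 5.506203e+08/2 = 9.029e+09 Hz

BW=5.506e+08 Hz, fL=8.479e+09 Hz, fH=9.029e+09 Hz


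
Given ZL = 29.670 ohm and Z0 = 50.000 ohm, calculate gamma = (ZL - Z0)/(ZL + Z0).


gamma = (29.670 - 50.000) / (29.670 + 50.000) = -0.2552

-0.2552


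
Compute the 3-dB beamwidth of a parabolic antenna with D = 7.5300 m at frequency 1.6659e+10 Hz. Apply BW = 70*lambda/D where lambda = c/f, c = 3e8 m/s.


lambda = c / f = 3.0000e+08 / 1.6659e+10 = 0.01800828 m
BW = 70 * 0.01800828 / 7.5300 = 0.1674 deg

0.1674 deg


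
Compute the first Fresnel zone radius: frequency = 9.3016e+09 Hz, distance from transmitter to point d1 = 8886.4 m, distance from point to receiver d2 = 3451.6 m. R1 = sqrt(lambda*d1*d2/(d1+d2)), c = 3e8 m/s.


lambda = c / f = 3.0000e+08 / 9.3016e+09 = 0.03225252 m
R1 = sqrt(0.03225252 * 8886.4 * 3451.6 / (8886.4 + 3451.6)) = 8.954 m

8.954 m


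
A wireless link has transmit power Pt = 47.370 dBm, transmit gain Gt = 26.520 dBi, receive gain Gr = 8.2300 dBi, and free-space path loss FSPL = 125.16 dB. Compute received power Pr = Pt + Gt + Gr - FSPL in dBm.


Pr = 47.370 + 26.520 + 8.2300 - 125.16 = -43.04 dBm

-43.04 dBm


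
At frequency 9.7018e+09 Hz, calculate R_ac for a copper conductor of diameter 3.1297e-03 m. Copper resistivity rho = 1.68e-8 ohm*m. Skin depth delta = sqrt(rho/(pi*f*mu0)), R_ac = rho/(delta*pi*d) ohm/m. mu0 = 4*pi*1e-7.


delta = sqrt(1.68e-8 / (pi * 9.7018e+09 * 4*pi*1e-7)) = 6.622906e-07 m
R_ac = 1.68e-8 / (6.622906e-07 * pi * 3.1297e-03) = 2.580 ohm/m

2.580 ohm/m


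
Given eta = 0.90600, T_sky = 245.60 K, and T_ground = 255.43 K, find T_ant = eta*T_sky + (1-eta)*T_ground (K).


T_ant = 0.90600 * 245.60 + (1 - 0.90600) * 255.43 = 246.5 K

246.5 K


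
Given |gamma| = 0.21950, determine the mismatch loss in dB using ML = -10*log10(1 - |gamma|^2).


ML = -10 * log10(1 - 0.21950^2) = -10 * log10(0.95181975) = 0.2145 dB

0.2145 dB


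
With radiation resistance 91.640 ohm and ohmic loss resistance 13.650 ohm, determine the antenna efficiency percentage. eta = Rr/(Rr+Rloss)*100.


eta = 91.640 / (91.640 + 13.650) * 100 = 87.04%

87.04%


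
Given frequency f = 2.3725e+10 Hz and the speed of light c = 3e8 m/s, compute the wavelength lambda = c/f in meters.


lambda = c / f = 3.0000e+08 / 2.3725e+10 = 0.01264 m

0.01264 m


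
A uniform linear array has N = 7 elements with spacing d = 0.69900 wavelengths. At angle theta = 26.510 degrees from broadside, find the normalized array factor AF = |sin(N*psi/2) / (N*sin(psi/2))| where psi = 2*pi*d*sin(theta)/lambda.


psi = 2*pi*0.69900*sin(26.510 deg) = 1.960363 rad
AF = |sin(7*1.960363/2) / (7*sin(1.960363/2))| = 0.09398

0.09398


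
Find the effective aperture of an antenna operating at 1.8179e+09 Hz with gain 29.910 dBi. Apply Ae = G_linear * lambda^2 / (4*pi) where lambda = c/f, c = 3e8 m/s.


lambda = c / f = 3.0000e+08 / 1.8179e+09 = 0.1650256 m
G_linear = 10^(29.910/10) = 979.4900
Ae = G_linear * lambda^2 / (4*pi) = 979.4900 * 0.1650256^2 / (4*pi) = 2.123 m^2

2.123 m^2


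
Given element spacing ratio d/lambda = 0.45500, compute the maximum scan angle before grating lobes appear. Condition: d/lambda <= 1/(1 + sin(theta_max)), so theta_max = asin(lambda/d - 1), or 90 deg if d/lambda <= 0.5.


lambda/d - 1 = 1/0.45500 - 1 = 1.197802 >= 1
d/lambda <= 0.5, so the array can scan to endfire without grating lobes: theta_max = 90 deg

90 deg


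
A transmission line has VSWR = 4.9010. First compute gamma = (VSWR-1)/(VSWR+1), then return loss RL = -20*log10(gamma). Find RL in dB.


gamma = (4.9010 - 1) / (4.9010 + 1) = 0.6610744
RL = -20 * log10(0.6610744) = 3.595 dB

3.595 dB


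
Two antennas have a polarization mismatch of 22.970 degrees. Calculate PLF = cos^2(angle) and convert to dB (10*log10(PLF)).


PLF_linear = cos^2(22.970 deg) = 0.8477056
PLF_dB = 10 * log10(0.8477056) = -0.7175 dB

-0.7175 dB


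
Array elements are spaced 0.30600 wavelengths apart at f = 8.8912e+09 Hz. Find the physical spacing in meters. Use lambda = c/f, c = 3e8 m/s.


lambda = c / f = 3.0000e+08 / 8.8912e+09 = 0.03374123 m
d = 0.30600 * 0.03374123 = 0.01032 m

0.01032 m


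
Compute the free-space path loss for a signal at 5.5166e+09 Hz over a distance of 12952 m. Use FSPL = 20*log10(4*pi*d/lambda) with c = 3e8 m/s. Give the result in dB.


lambda = c / f = 3.0000e+08 / 5.5166e+09 = 0.05438132 m
FSPL = 20 * log10(4*pi*12952/0.05438132) = 129.5 dB

129.5 dB


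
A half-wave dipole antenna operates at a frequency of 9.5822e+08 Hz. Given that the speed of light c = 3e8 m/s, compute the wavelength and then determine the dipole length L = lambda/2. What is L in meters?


lambda = c / f = 3.0000e+08 / 9.5822e+08 = 0.3130805 m
L = lambda / 2 = 0.3130805 / 2 = 0.1565 m

0.1565 m


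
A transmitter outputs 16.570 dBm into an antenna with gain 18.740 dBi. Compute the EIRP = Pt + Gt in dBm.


EIRP = Pt + Gt = 16.570 + 18.740 = 35.31 dBm

35.31 dBm


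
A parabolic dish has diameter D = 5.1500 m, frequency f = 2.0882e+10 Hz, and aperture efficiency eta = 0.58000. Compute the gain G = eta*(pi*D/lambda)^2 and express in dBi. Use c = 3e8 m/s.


lambda = c / f = 3.0000e+08 / 2.0882e+10 = 0.01436644 m
G_linear = 0.58000 * (pi * 5.1500 / 0.01436644)^2 = 735603.6
G_dBi = 10 * log10(735603.6) = 58.67 dBi

58.67 dBi


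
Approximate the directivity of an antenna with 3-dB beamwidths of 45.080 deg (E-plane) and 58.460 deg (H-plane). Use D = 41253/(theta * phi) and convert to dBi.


D_linear = 41253 / (45.080 * 58.460) = 15.65355
D_dBi = 10 * log10(15.65355) = 11.95 dBi

11.95 dBi


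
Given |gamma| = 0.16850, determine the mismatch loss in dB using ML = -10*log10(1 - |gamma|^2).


ML = -10 * log10(1 - 0.16850^2) = -10 * log10(0.97160775) = 0.1251 dB

0.1251 dB


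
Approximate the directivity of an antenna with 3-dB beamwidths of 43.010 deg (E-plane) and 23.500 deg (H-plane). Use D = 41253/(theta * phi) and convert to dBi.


D_linear = 41253 / (43.010 * 23.500) = 40.81485
D_dBi = 10 * log10(40.81485) = 16.11 dBi

16.11 dBi


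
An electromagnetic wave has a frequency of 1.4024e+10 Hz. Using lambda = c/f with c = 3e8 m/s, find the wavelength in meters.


lambda = c / f = 3.0000e+08 / 1.4024e+10 = 0.02139 m

0.02139 m


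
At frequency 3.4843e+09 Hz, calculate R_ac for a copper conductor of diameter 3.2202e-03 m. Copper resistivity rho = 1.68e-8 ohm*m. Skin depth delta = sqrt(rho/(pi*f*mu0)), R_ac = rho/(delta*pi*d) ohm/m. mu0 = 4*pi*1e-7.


delta = sqrt(1.68e-8 / (pi * 3.4843e+09 * 4*pi*1e-7)) = 1.105139e-06 m
R_ac = 1.68e-8 / (1.105139e-06 * pi * 3.2202e-03) = 1.503 ohm/m

1.503 ohm/m


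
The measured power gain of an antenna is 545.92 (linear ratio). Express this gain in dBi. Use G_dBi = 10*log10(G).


G_dBi = 10 * log10(545.92) = 27.37 dBi

27.37 dBi


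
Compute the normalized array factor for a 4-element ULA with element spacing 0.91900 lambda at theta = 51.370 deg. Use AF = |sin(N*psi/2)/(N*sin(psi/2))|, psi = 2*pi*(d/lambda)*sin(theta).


psi = 2*pi*0.91900*sin(51.370 deg) = 4.510806 rad
AF = |sin(4*4.510806/2) / (4*sin(4.510806/2))| = 0.1266

0.1266


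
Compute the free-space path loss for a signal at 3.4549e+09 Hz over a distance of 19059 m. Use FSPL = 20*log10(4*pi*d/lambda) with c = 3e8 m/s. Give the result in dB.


lambda = c / f = 3.0000e+08 / 3.4549e+09 = 0.08683319 m
FSPL = 20 * log10(4*pi*19059/0.08683319) = 128.8 dB

128.8 dB


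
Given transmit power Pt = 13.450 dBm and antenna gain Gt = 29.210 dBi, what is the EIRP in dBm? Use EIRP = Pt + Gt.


EIRP = Pt + Gt = 13.450 + 29.210 = 42.66 dBm

42.66 dBm


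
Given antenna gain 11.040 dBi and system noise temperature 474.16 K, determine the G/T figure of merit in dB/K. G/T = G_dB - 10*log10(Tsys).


G/T = 11.040 - 10*log10(474.16) = 11.040 - 26.75925 = -15.72 dB/K

-15.72 dB/K


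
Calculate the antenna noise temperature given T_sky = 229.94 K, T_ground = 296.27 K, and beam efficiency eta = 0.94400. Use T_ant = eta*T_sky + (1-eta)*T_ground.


T_ant = 0.94400 * 229.94 + (1 - 0.94400) * 296.27 = 233.7 K

233.7 K


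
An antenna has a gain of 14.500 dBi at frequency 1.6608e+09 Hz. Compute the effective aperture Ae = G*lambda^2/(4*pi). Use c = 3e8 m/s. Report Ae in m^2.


lambda = c / f = 3.0000e+08 / 1.6608e+09 = 0.1806358 m
G_linear = 10^(14.500/10) = 28.18383
Ae = G_linear * lambda^2 / (4*pi) = 28.18383 * 0.1806358^2 / (4*pi) = 0.07318 m^2

0.07318 m^2


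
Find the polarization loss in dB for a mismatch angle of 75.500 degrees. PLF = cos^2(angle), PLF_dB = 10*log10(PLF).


PLF_linear = cos^2(75.500 deg) = 0.06269015
PLF_dB = 10 * log10(0.06269015) = -12.03 dB

-12.03 dB


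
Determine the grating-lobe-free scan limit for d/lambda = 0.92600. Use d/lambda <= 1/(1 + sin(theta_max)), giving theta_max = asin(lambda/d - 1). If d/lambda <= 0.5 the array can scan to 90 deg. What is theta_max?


lambda/d - 1 = 1/0.92600 - 1 = 0.07991361
theta_max = asin(0.07991361) = 4.584 deg

4.584 deg


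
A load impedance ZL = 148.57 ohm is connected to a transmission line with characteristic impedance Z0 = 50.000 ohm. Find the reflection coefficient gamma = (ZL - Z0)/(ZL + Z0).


gamma = (148.57 - 50.000) / (148.57 + 50.000) = 0.4964

0.4964


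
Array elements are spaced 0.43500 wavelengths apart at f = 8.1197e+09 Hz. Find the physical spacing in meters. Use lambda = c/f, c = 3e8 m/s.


lambda = c / f = 3.0000e+08 / 8.1197e+09 = 0.03694718 m
d = 0.43500 * 0.03694718 = 0.01607 m

0.01607 m


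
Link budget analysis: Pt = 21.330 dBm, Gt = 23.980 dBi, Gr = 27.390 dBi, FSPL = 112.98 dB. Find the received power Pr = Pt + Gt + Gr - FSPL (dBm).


Pr = 21.330 + 23.980 + 27.390 - 112.98 = -40.28 dBm

-40.28 dBm


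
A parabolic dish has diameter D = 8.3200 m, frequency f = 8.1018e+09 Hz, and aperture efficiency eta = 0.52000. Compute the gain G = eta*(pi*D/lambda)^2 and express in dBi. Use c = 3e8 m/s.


lambda = c / f = 3.0000e+08 / 8.1018e+09 = 0.03702881 m
G_linear = 0.52000 * (pi * 8.3200 / 0.03702881)^2 = 259101.7
G_dBi = 10 * log10(259101.7) = 54.13 dBi

54.13 dBi


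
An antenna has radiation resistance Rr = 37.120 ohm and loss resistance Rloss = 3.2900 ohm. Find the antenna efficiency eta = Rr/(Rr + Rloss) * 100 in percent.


eta = 37.120 / (37.120 + 3.2900) * 100 = 91.86%

91.86%


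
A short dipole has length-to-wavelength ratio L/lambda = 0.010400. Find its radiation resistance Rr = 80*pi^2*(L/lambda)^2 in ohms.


Rr = 80 * pi^2 * (0.010400)^2 = 80 * 9.869604 * 1.081600e-04 = 0.08540 ohm

0.08540 ohm


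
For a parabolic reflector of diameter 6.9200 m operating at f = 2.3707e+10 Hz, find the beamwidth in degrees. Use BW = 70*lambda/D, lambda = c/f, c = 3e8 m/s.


lambda = c / f = 3.0000e+08 / 2.3707e+10 = 0.01265449 m
BW = 70 * 0.01265449 / 6.9200 = 0.1280 deg

0.1280 deg


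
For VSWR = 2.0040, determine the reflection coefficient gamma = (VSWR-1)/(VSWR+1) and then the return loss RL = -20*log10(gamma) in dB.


gamma = (2.0040 - 1) / (2.0040 + 1) = 0.3342210
RL = -20 * log10(0.3342210) = 9.519 dB

9.519 dB


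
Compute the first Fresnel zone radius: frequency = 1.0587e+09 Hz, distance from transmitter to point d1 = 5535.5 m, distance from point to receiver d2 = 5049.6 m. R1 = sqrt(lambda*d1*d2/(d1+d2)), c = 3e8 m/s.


lambda = c / f = 3.0000e+08 / 1.0587e+09 = 0.2833664 m
R1 = sqrt(0.2833664 * 5535.5 * 5049.6 / (5535.5 + 5049.6)) = 27.35 m

27.35 m


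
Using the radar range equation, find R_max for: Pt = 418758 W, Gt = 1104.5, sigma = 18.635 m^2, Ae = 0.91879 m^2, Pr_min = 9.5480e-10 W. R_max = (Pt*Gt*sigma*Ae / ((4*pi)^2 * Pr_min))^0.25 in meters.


R^4 = 418758*1104.5*18.635*0.91879 / ((4*pi)^2 * 9.5480e-10) = 5.252213e+16
R_max = 5.252213e+16^0.25 = 15139 m

15139 m


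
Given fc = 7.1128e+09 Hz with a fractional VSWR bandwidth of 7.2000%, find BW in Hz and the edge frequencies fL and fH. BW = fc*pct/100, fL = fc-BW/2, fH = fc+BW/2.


BW = 7.1128e+09 * 7.2000/100 = 5.121216e+08 Hz
fL = 7.1128e+09 - 5.121216e+08/2 = 6.857e+09 Hz
fH = 7.1128e+09 + 5.121216e+08/2 = 7.369e+09 Hz

BW=5.121e+08 Hz, fL=6.857e+09 Hz, fH=7.369e+09 Hz


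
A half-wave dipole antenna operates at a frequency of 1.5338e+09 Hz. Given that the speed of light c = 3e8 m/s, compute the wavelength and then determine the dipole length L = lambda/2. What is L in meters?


lambda = c / f = 3.0000e+08 / 1.5338e+09 = 0.1955926 m
L = lambda / 2 = 0.1955926 / 2 = 0.09780 m

0.09780 m


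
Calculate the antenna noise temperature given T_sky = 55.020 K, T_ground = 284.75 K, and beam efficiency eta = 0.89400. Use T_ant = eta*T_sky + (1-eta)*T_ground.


T_ant = 0.89400 * 55.020 + (1 - 0.89400) * 284.75 = 79.37 K

79.37 K


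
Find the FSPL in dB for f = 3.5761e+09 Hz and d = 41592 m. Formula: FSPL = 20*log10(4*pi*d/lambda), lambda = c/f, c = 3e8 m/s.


lambda = c / f = 3.0000e+08 / 3.5761e+09 = 0.08389027 m
FSPL = 20 * log10(4*pi*41592/0.08389027) = 135.9 dB

135.9 dB


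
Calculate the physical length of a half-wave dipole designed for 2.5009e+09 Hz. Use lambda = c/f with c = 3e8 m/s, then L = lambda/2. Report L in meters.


lambda = c / f = 3.0000e+08 / 2.5009e+09 = 0.1199568 m
L = lambda / 2 = 0.1199568 / 2 = 0.05998 m

0.05998 m


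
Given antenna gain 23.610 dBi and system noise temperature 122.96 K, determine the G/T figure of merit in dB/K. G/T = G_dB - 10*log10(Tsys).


G/T = 23.610 - 10*log10(122.96) = 23.610 - 20.89764 = 2.712 dB/K

2.712 dB/K


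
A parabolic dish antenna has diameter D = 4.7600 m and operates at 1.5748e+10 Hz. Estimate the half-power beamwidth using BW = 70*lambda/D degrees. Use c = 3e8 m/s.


lambda = c / f = 3.0000e+08 / 1.5748e+10 = 0.01905004 m
BW = 70 * 0.01905004 / 4.7600 = 0.2801 deg

0.2801 deg


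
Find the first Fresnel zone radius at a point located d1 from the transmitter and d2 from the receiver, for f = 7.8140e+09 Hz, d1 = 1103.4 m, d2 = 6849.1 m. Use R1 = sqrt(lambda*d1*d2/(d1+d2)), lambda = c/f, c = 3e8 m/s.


lambda = c / f = 3.0000e+08 / 7.8140e+09 = 0.03839263 m
R1 = sqrt(0.03839263 * 1103.4 * 6849.1 / (1103.4 + 6849.1)) = 6.040 m

6.040 m


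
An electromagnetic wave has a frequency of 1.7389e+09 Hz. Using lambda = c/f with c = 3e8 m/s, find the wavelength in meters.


lambda = c / f = 3.0000e+08 / 1.7389e+09 = 0.1725 m

0.1725 m


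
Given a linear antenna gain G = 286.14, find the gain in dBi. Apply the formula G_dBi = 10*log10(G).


G_dBi = 10 * log10(286.14) = 24.57 dBi

24.57 dBi


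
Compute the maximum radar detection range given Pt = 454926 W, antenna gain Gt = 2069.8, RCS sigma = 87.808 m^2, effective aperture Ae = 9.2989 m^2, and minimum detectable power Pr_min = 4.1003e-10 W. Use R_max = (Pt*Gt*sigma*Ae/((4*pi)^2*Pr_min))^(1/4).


R^4 = 454926*2069.8*87.808*9.2989 / ((4*pi)^2 * 4.1003e-10) = 1.187407e+19
R_max = 1.187407e+19^0.25 = 58702 m

58702 m


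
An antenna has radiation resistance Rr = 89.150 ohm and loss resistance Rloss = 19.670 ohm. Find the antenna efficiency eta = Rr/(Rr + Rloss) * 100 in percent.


eta = 89.150 / (89.150 + 19.670) * 100 = 81.92%

81.92%


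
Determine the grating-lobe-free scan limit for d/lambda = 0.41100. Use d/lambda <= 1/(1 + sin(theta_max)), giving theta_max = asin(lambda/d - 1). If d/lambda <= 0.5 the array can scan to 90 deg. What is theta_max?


lambda/d - 1 = 1/0.41100 - 1 = 1.433090 >= 1
d/lambda <= 0.5, so the array can scan to endfire without grating lobes: theta_max = 90 deg

90 deg


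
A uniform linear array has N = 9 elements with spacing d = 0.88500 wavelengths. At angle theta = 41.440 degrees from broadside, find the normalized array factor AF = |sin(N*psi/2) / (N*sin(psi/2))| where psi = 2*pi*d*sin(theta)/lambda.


psi = 2*pi*0.88500*sin(41.440 deg) = 3.680214 rad
AF = |sin(9*3.680214/2) / (9*sin(3.680214/2))| = 0.08682

0.08682
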